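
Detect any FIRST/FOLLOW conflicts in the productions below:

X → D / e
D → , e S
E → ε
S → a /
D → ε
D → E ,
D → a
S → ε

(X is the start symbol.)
Nullable non-terminals: D, E, S.
FIRST sets used below: FIRST(E) = { ε }

D: nullable alternative(s) D → ε; FOLLOW(D) = { '/' }
  D → , e S: FIRST \ {ε} = { ',' } — disjoint from FOLLOW(D)
  D → ε: FIRST \ {ε} = { } — this is the only nullable alternative, skip
  D → E ,: FIRST \ {ε} = { ',' } — disjoint from FOLLOW(D)
  D → a: FIRST \ {ε} = { 'a' } — disjoint from FOLLOW(D)
E has a nullable alternative but only one production, so nothing to check.

S: nullable alternative(s) S → ε; FOLLOW(S) = { '/' }
  S → a /: FIRST \ {ε} = { 'a' } — disjoint from FOLLOW(S)
  S → ε: FIRST \ {ε} = { } — this is the only nullable alternative, skip

X has no nullable alternative, so no FIRST/FOLLOW check is needed there.

No FIRST/FOLLOW conflicts found.

Answer: No FIRST/FOLLOW conflicts.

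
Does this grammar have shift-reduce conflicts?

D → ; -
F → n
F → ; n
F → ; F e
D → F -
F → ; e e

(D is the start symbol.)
No shift-reduce conflicts

A shift-reduce conflict occurs when an LR(0) state has both:
  - a complete (reduce) item [A → α .] (dot at the end), and
  - a shift item [B → β . c γ] (dot before a terminal).

Augment with D' → D and build the canonical LR(0) collection (I0 = CLOSURE({[D' → . D]}), then GOTO on every symbol after a dot until no new states appear). It has 13 states:
  I0: { [D → . ; -], [D → . F -], [D' → . D], [F → . ; F e], [F → . ; e e], [F → . ; n], [F → . n] }  — shift
  I1: { [D → ; . -], [F → . ; F e], [F → . ; e e], [F → . ; n], [F → . n], [F → ; . F e], [F → ; . e e], [F → ; . n] }  — shift
  I2: { [D' → D .] }  — accept
  I3: { [D → F . -] }  — shift
  I4: { [F → n .] }  — reduce
  I5: { [D → F - .] }  — reduce
  I6: { [D → ; - .] }  — reduce
  I7: { [F → . ; F e], [F → . ; e e], [F → . ; n], [F → . n], [F → ; . F e], [F → ; . e e], [F → ; . n] }  — shift
  I8: { [F → ; F . e] }  — shift
  I9: { [F → ; e . e] }  — shift
  I10: { [F → ; n .], [F → n .] }  — 2 reduces
  I11: { [F → ; e e .] }  — reduce
  I12: { [F → ; F e .] }  — reduce

No state contains both a complete item and a shift item.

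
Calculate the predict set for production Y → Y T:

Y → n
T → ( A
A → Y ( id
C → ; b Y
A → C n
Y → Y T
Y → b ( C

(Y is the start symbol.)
PREDICT(Y → Y T) = (FIRST(RHS) \ {ε}) ∪ (FOLLOW(Y) if ε ∈ FIRST(RHS), i.e. RHS ⇒* ε)
FIRST(Y) = { 'b', 'n' }
FIRST(Y T) = { 'b', 'n' }
ε ∉ FIRST(Y T), so FOLLOW(Y) is not added.
PREDICT(Y → Y T) = { 'b', 'n' }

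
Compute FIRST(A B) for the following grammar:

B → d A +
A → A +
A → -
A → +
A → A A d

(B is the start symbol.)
{ '+', '-' }

FIRST sets of the non-terminals involved (from the grammar, by fixed-point iteration):
  FIRST(A) = { '+', '-' }

To compute FIRST(A B), process the symbols left to right:
Symbol A is a non-terminal. Add FIRST(A) \ {ε} = { '+', '-' }
A is not nullable (ε ∉ FIRST(A)), so stop here.
FIRST(A B) = { '+', '-' }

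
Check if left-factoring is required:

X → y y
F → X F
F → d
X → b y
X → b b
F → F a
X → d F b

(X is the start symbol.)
Yes, X has productions with common prefix 'b'

Left-factoring is needed when two productions for the same non-terminal
share a common prefix on the right-hand side.

Productions for X:
  X → y y
  X → b y
  X → b b
  X → d F b
Productions for F:
  F → X F
  F → d
  F → F a

Found common prefix 'b' in productions for X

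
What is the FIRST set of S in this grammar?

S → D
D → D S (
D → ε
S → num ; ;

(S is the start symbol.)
To compute FIRST(S), examine every production with S on the left-hand side, reading each right-hand side left to right until a non-nullable symbol is reached.

FIRST sets of the other non-terminals involved (by the same procedure, iterated to a fixed point):
  FIRST(D) = { '(', 'num', ε }

From S → D:
  - D is a non-terminal: add FIRST(D) \ {ε} = { '(', 'num' }
    D is nullable and nothing follows, so the whole right-hand side can vanish: ε ∈ FIRST(S)
From S → num ; ;:
  - num is a terminal: add 'num' and stop

Collecting: FIRST(S) = { '(', 'num', ε }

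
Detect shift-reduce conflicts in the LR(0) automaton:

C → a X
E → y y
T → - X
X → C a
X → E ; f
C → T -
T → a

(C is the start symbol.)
Yes — I4: [T → a .] vs [C → . a X]

A shift-reduce conflict occurs when an LR(0) state has both:
  - a complete (reduce) item [A → α .] (dot at the end), and
  - a shift item [B → β . c γ] (dot before a terminal).

Augment with C' → C and build the canonical LR(0) collection (I0 = CLOSURE({[C' → . C]}), then GOTO on every symbol after a dot until no new states appear). It has 15 states:
  I0: { [C → . T -], [C → . a X], [C' → . C], [T → . - X], [T → . a] }  — shift
  I1: { [C → . T -], [C → . a X], [E → . y y], [T → - . X], [T → . - X], [T → . a], [X → . C a], [X → . E ; f] }  — shift
  I2: { [C' → C .] }  — accept
  I3: { [C → T . -] }  — shift
  I4: { [C → . T -], [C → . a X], [C → a . X], [E → . y y], [T → . - X], [T → . a], [T → a .], [X → . C a], [X → . E ; f] }  — shift, reduce
  I5: { [X → C . a] }  — shift
  I6: { [X → E . ; f] }  — shift
  I7: { [C → a X .] }  — reduce
  I8: { [E → y . y] }  — shift
  I9: { [E → y y .] }  — reduce
  I10: { [X → E ; . f] }  — shift
  I11: { [X → E ; f .] }  — reduce
  I12: { [X → C a .] }  — reduce
  I13: { [C → T - .] }  — reduce
  I14: { [T → - X .] }  — reduce

I4 contains reduce item [T → a .] and shift items [C → . a X], [E → . y y], [T → . - X], [T → . a] — shift-reduce conflict.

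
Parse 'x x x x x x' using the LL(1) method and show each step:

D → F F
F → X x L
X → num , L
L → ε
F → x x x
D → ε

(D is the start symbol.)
LL(1) parsing maintains a stack (initially the start symbol over $) and the input. At each step: if the stack top is a terminal, match it against the current input token; if it is a non-terminal N, replace it with the RHS of M[N, lookahead] (the unique production whose predict set contains the lookahead).

Stack is shown with the top on the left.

Stack      Input          Action
--------------------------------
D $        x x x x x x $  output D → F F
F F $      x x x x x x $  output F → x x x
x x x F $  x x x x x x $  match 'x'
x x F $    x x x x x $    match 'x'
x F $      x x x x $      match 'x'
F $        x x x $        output F → x x x
x x x $    x x x $        match 'x'
x x $      x x $          match 'x'
x $        x $            match 'x'
$          $              accept

The string is accepted.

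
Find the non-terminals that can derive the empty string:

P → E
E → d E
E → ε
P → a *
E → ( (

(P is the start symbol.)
{ 'E', 'P' }

A non-terminal is nullable if it can derive ε (the empty string): either it has an ε-production, or it has a production whose right-hand side consists entirely of nullable non-terminals.

ε-productions: E → ε
So E is immediately nullable.
P → E: every symbol on the right is nullable, so P is nullable too.
Every non-terminal is now nullable.
Nullable = { 'E', 'P' }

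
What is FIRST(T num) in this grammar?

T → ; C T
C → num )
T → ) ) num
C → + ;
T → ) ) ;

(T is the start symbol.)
{ ')', ';' }

FIRST sets of the non-terminals involved (from the grammar, by fixed-point iteration):
  FIRST(T) = { ')', ';' }

To compute FIRST(T num), process the symbols left to right:
Symbol T is a non-terminal. Add FIRST(T) \ {ε} = { ')', ';' }
T is not nullable (ε ∉ FIRST(T)), so stop here.
FIRST(T num) = { ')', ';' }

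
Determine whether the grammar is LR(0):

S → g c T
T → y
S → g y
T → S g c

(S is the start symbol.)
Yes, the grammar is LR(0)

A grammar is LR(0) if no state in the canonical LR(0) collection has:
  - both a shift item (dot before a terminal) and a complete item (shift-reduce conflict), or
  - two or more complete items (reduce-reduce conflict; the accept item [S' → S .] counts as a complete item here).

Augment with S' → S and build the canonical LR(0) collection (I0 = CLOSURE({[S' → . S]}), then GOTO on every symbol after a dot until no new states appear). It has 10 states:
  I0: { [S → . g c T], [S → . g y], [S' → . S] }  — shift
  I1: { [S' → S .] }  — accept
  I2: { [S → g . c T], [S → g . y] }  — shift
  I3: { [S → . g c T], [S → . g y], [S → g c . T], [T → . S g c], [T → . y] }  — shift
  I4: { [S → g y .] }  — reduce
  I5: { [T → S . g c] }  — shift
  I6: { [S → g c T .] }  — reduce
  I7: { [T → y .] }  — reduce
  I8: { [T → S g . c] }  — shift
  I9: { [T → S g c .] }  — reduce

Every state is either a pure shift/goto state or contains exactly one complete item and nothing to shift — no conflicts. The grammar is LR(0).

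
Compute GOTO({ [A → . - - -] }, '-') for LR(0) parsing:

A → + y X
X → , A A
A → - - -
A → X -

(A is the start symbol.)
{ [A → - . - -] }

GOTO(I, '-') = CLOSURE({ [A → αX.β] : [A → α.Xβ] ∈ I, X = '-' })

Items with dot before '-', with the dot advanced:
  [A → . - - -] → [A → - . - -]
Closure adds nothing (no advanced item has the dot before a non-terminal).

GOTO = { [A → - . - -] }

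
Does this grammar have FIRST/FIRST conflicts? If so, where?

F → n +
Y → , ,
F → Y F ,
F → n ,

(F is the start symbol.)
A FIRST/FIRST conflict occurs when two productions N → α and N → β for the same non-terminal have FIRST(α) ∩ FIRST(β) ≠ ∅ (with ε ∈ FIRST of a nullable right-hand side, so two nullable alternatives also conflict).

FIRST sets of the non-terminals at (or reachable through a nullable prefix from) the front of some alternative:
  FIRST(Y) = { ',' }

Productions for F:
  F → n +: FIRST = { 'n' }
  F → Y F ,: FIRST = { ',' }
  F → n ,: FIRST = { 'n' }
Y has only one production, so no FIRST/FIRST conflict is possible there.

Conflict for F: F → n + and F → n ,
  Overlap: { 'n' }

Answer: Yes. F → n '+' / F → n ',' on { 'n' }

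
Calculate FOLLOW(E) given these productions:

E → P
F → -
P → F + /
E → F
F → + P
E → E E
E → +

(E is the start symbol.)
To compute FOLLOW(E), find every occurrence of E on a right-hand side N → α E β: add FIRST(β) \ {ε}, and if β is empty or nullable also add FOLLOW(N). Iterate to a fixed point.

E is the start symbol, so $ ∈ FOLLOW(E).
In E → E E: E is followed by E, add FIRST(E) \ {ε} = { '+', '-' }
In E → E E: E is at the end; this adds FOLLOW(E) to itself — nothing new

Taking the union: FOLLOW(E) = { $, '+', '-' }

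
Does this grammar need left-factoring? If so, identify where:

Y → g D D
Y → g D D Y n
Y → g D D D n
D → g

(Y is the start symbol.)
Left-factoring is needed when two productions for the same non-terminal
share a common prefix on the right-hand side.

Productions for Y:
  Y → g D D
  Y → g D D Y n
  Y → g D D D n

Found common prefix 'g D D' in productions for Y

Answer: Yes, Y has productions with common prefix 'g D D'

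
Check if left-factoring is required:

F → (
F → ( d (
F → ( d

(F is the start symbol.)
Yes, F has productions with common prefix '('

Left-factoring is needed when two productions for the same non-terminal
share a common prefix on the right-hand side.

Productions for F:
  F → (
  F → ( d (
  F → ( d

Found common prefix '(' in productions for F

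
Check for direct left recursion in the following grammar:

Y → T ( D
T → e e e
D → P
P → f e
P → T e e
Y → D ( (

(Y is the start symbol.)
Y → T ( D: starts with T
T → e e e: starts with e
D → P: starts with P
P → f e: starts with f
P → T e e: starts with T
Y → D ( (: starts with D

No direct left recursion found.

Answer: No direct left recursion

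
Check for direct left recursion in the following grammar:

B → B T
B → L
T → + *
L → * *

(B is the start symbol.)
B → B T: LEFT RECURSIVE (starts with B)
B → L: starts with L
T → + *: starts with '+'
L → * *: starts with '*'

The grammar has direct left recursion on: B.

Answer: Yes, B is left-recursive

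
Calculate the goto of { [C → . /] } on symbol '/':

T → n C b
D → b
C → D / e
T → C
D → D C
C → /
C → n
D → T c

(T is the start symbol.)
{ [C → / .] }

GOTO(I, '/') = CLOSURE({ [A → αX.β] : [A → α.Xβ] ∈ I, X = '/' })

Items with dot before '/', with the dot advanced:
  [C → . /] → [C → / .]
Closure adds nothing (no advanced item has the dot before a non-terminal).

GOTO = { [C → / .] }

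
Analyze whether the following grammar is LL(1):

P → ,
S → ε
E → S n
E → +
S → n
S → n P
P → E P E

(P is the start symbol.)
No. Predict set conflict for S: { 'n' }

A grammar is LL(1) if for each non-terminal N with multiple productions, the predict sets of those productions are pairwise disjoint, where PREDICT(N → α) = (FIRST(α) \ {ε}) ∪ (FOLLOW(N) if α ⇒* ε).

Relevant sets:
  FIRST(E) = { '+', 'n' }
  FIRST(S) = { 'n', ε }
  FOLLOW(S) = { 'n' }

For P:
  PREDICT(P → ',') = { ',' }
  PREDICT(P → E P E) = { '+', 'n' }
For S:
  PREDICT(S → ε) = { 'n' }
  PREDICT(S → n) = { 'n' }
  PREDICT(S → n P) = { 'n' }
For E:
  PREDICT(E → S n) = { 'n' }
  PREDICT(E → '+') = { '+' }

Conflict found: Predict set conflict for S: { 'n' }
The grammar is NOT LL(1).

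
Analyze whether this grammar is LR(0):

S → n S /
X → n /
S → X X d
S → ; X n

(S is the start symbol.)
A grammar is LR(0) if no state in the canonical LR(0) collection has:
  - both a shift item (dot before a terminal) and a complete item (shift-reduce conflict), or
  - two or more complete items (reduce-reduce conflict; the accept item [S' → S .] counts as a complete item here).

Augment with S' → S and build the canonical LR(0) collection (I0 = CLOSURE({[S' → . S]}), then GOTO on every symbol after a dot until no new states appear). It has 13 states:
  I0: { [S → . ; X n], [S → . X X d], [S → . n S /], [S' → . S], [X → . n /] }  — shift
  I1: { [S → ; . X n], [X → . n /] }  — shift
  I2: { [S' → S .] }  — accept
  I3: { [S → X . X d], [X → . n /] }  — shift
  I4: { [S → . ; X n], [S → . X X d], [S → . n S /], [S → n . S /], [X → . n /], [X → n . /] }  — shift
  I5: { [X → n / .] }  — reduce
  I6: { [S → n S . /] }  — shift
  I7: { [S → n S / .] }  — reduce
  I8: { [S → X X . d] }  — shift
  I9: { [X → n . /] }  — shift
  I10: { [S → X X d .] }  — reduce
  I11: { [S → ; X . n] }  — shift
  I12: { [S → ; X n .] }  — reduce

Every state is either a pure shift/goto state or contains exactly one complete item and nothing to shift — no conflicts. The grammar is LR(0).

Answer: Yes, the grammar is LR(0)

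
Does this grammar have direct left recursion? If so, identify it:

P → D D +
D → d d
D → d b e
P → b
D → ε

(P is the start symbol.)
No direct left recursion

P → D D +: starts with D
D → d d: starts with d
D → d b e: starts with d
P → b: starts with b
D → ε: starts with ε

No direct left recursion found.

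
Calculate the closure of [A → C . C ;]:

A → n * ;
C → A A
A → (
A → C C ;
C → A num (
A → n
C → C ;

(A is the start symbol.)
{ [A → . (], [A → . C C ;], [A → . n * ;], [A → . n], [A → C . C ;], [C → . A A], [C → . A num (], [C → . C ;] }

Start with: [A → C . C ;]
  [A → C . C ;] has the dot before C: add [C → . A A], [C → . A num (], [C → . C ;]
  [C → . A A] has the dot before A: add [A → . n * ;], [A → . (], [A → . C C ;], [A → . n]
No further items can be added.

CLOSURE = { [A → . (], [A → . C C ;], [A → . n * ;], [A → . n], [A → C . C ;], [C → . A A], [C → . A num (], [C → . C ;] }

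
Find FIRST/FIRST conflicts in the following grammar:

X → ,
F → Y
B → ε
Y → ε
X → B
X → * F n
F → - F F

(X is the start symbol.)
No FIRST/FIRST conflicts.

A FIRST/FIRST conflict occurs when two productions N → α and N → β for the same non-terminal have FIRST(α) ∩ FIRST(β) ≠ ∅ (with ε ∈ FIRST of a nullable right-hand side, so two nullable alternatives also conflict).

FIRST sets of the non-terminals at (or reachable through a nullable prefix from) the front of some alternative:
  FIRST(B) = { ε }
  FIRST(Y) = { ε }

Productions for X:
  X → ,: FIRST = { ',' }
  X → B: FIRST = { ε }
  X → * F n: FIRST = { '*' }
Productions for F:
  F → Y: FIRST = { ε }
  F → - F F: FIRST = { '-' }
B, Y have only one production, so no FIRST/FIRST conflict is possible there.

All alternatives of each non-terminal have pairwise disjoint FIRST sets.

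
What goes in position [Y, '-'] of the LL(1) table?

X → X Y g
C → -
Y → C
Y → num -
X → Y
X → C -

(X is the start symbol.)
Y → C

To find M[Y, '-'], we find productions for Y where '-' is in the predict set (PREDICT(N → α) = (FIRST(α) \ {ε}) ∪ (FOLLOW(N) if α ⇒* ε)).

Relevant sets:
  FIRST(C) = { '-' }

Y → C: PREDICT = { '-' }
  '-' is in predict set, so this production goes in M[Y, '-']
Y → num -: PREDICT = { 'num' }

M[Y, '-'] = Y → C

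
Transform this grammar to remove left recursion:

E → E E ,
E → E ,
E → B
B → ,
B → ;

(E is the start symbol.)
E is directly left-recursive. The standard transformation for
  A → A α₁ | ... | A α_m | β₁ | ... | β_n
is
  A  → β₁ A' | ... | β_n A'
  A' → α₁ A' | ... | α_m A' | ε

E → B becomes E → B E'
E → E E , becomes E' → E , E'
E → E , becomes E' → , E'
Add E' → ε

Productions for other non-terminals are unchanged:
  B → ,
  B → ;

Resulting grammar:
E → B E'
E' → E , E'
E' → , E'
E' → ε
B → ,
B → ;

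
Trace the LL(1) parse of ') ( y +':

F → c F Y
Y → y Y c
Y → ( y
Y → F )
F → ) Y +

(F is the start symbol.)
LL(1) parsing maintains a stack (initially the start symbol over $) and the input. At each step: if the stack top is a terminal, match it against the current input token; if it is a non-terminal N, replace it with the RHS of M[N, lookahead] (the unique production whose predict set contains the lookahead).

Stack is shown with the top on the left.

Stack    Input      Action
--------------------------
F $      ) ( y + $  output F → ) Y +
) Y + $  ) ( y + $  match ')'
Y + $    ( y + $    output Y → ( y
( y + $  ( y + $    match '('
y + $    y + $      match 'y'
+ $      + $        match '+'
$        $          accept

The string is accepted.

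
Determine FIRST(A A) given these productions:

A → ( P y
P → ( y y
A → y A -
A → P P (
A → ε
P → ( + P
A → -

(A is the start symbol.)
{ '(', '-', 'y', ε }

FIRST sets of the non-terminals involved (from the grammar, by fixed-point iteration):
  FIRST(A) = { '(', '-', 'y', ε }

To compute FIRST(A A), process the symbols left to right:
Symbol A is a non-terminal. Add FIRST(A) \ {ε} = { '(', '-', 'y' }
A is nullable (ε ∈ FIRST(A)), continue to the next symbol.
Symbol A is a non-terminal. Add FIRST(A) \ {ε} = { '(', '-', 'y' }
A is nullable (ε ∈ FIRST(A)), continue to the next symbol.
All symbols are nullable, so ε is in the result.
FIRST(A A) = { '(', '-', 'y', ε }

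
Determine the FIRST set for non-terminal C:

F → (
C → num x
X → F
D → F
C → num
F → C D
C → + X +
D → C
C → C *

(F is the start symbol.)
To compute FIRST(C), examine every production with C on the left-hand side, reading each right-hand side left to right until a non-nullable symbol is reached.

From C → num x:
  - num is a terminal: add 'num' and stop
From C → num:
  - num is a terminal: add 'num' and stop
From C → + X +:
  - '+' is a terminal: add '+' and stop
From C → C *:
  - C is the symbol being defined: contributes nothing new
    C is not nullable, so stop

Collecting: FIRST(C) = { '+', 'num' }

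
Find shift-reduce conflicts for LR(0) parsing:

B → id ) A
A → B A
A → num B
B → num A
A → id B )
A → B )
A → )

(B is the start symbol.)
Yes — I9: [A → num B .] vs [A → . )]

A shift-reduce conflict occurs when an LR(0) state has both:
  - a complete (reduce) item [A → α .] (dot at the end), and
  - a shift item [B → β . c γ] (dot before a terminal).

Augment with B' → B and build the canonical LR(0) collection (I0 = CLOSURE({[B' → . B]}), then GOTO on every symbol after a dot until no new states appear). It has 16 states:
  I0: { [B → . id ) A], [B → . num A], [B' → . B] }  — shift
  I1: { [B' → B .] }  — accept
  I2: { [B → id . ) A] }  — shift
  I3: { [A → . )], [A → . B )], [A → . B A], [A → . id B )], [A → . num B], [B → . id ) A], [B → . num A], [B → num . A] }  — shift
  I4: { [A → ) .] }  — reduce
  I5: { [B → num A .] }  — reduce
  I6: { [A → . )], [A → . B )], [A → . B A], [A → . id B )], [A → . num B], [A → B . )], [A → B . A], [B → . id ) A], [B → . num A] }  — shift
  I7: { [A → id . B )], [B → . id ) A], [B → . num A], [B → id . ) A] }  — shift
  I8: { [A → . )], [A → . B )], [A → . B A], [A → . id B )], [A → . num B], [A → num . B], [B → . id ) A], [B → . num A], [B → num . A] }  — shift
  I9: { [A → . )], [A → . B )], [A → . B A], [A → . id B )], [A → . num B], [A → B . )], [A → B . A], [A → num B .], [B → . id ) A], [B → . num A] }  — shift, reduce
  I10: { [A → ) .], [A → B ) .] }  — 2 reduces
  I11: { [A → B A .] }  — reduce
  I12: { [A → . )], [A → . B )], [A → . B A], [A → . id B )], [A → . num B], [B → . id ) A], [B → . num A], [B → id ) . A] }  — shift
  I13: { [A → id B . )] }  — shift
  I14: { [A → id B ) .] }  — reduce
  I15: { [B → id ) A .] }  — reduce

I9 contains reduce item [A → num B .] and shift items [A → . )], [A → B . )], [A → . id B )], [A → . num B], [B → . id ) A], [B → . num A] — shift-reduce conflict.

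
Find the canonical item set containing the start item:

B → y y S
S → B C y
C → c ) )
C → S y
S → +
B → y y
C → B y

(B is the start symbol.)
{ [B → . y y S], [B → . y y], [B' → . B] }

First, augment the grammar with B' → B
I₀ = CLOSURE({ [B' → . B] }):
  [B' → . B] has the dot before B: add [B → . y y S], [B → . y y]
No further items can be added.

I₀ = { [B → . y y S], [B → . y y], [B' → . B] }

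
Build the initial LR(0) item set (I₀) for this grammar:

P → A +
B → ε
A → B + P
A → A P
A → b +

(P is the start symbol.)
{ [A → . A P], [A → . B + P], [A → . b +], [B → .], [P → . A +], [P' → . P] }

First, augment the grammar with P' → P
I₀ = CLOSURE({ [P' → . P] }):
  [P' → . P] has the dot before P: add [P → . A +]
  [P → . A +] has the dot before A: add [A → . B + P], [A → . A P], [A → . b +]
  [A → . B + P] has the dot before B: add [B → .]
No further items can be added.

I₀ = { [A → . A P], [A → . B + P], [A → . b +], [B → .], [P → . A +], [P' → . P] }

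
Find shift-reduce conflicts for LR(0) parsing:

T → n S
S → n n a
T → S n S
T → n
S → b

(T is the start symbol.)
Yes — I4: [T → n .] vs [S → . b]

A shift-reduce conflict occurs when an LR(0) state has both:
  - a complete (reduce) item [A → α .] (dot at the end), and
  - a shift item [B → β . c γ] (dot before a terminal).

Augment with T' → T and build the canonical LR(0) collection (I0 = CLOSURE({[T' → . T]}), then GOTO on every symbol after a dot until no new states appear). It has 12 states:
  I0: { [S → . b], [S → . n n a], [T → . S n S], [T → . n S], [T → . n], [T' → . T] }  — shift
  I1: { [T → S . n S] }  — shift
  I2: { [T' → T .] }  — accept
  I3: { [S → b .] }  — reduce
  I4: { [S → . b], [S → . n n a], [S → n . n a], [T → n . S], [T → n .] }  — shift, reduce
  I5: { [T → n S .] }  — reduce
  I6: { [S → n . n a], [S → n n . a] }  — shift
  I7: { [S → n n a .] }  — reduce
  I8: { [S → n n . a] }  — shift
  I9: { [S → . b], [S → . n n a], [T → S n . S] }  — shift
  I10: { [T → S n S .] }  — reduce
  I11: { [S → n . n a] }  — shift

I4 contains reduce item [T → n .] and shift items [S → . b], [S → . n n a], [S → n . n a] — shift-reduce conflict.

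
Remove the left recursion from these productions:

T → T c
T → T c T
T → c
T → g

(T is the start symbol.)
T is directly left-recursive. The standard transformation for
  A → A α₁ | ... | A α_m | β₁ | ... | β_n
is
  A  → β₁ A' | ... | β_n A'
  A' → α₁ A' | ... | α_m A' | ε

T → c becomes T → c T'
T → g becomes T → g T'
T → T c becomes T' → c T'
T → T c T becomes T' → c T T'
Add T' → ε

Resulting grammar:
T → c T'
T → g T'
T' → c T'
T' → c T T'
T' → ε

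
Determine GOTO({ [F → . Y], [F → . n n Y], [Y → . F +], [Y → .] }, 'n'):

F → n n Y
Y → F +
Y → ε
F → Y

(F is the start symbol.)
GOTO(I, 'n') = CLOSURE({ [A → αX.β] : [A → α.Xβ] ∈ I, X = 'n' })

Items with dot before 'n', with the dot advanced:
  [F → . n n Y] → [F → n . n Y]
Closure adds nothing (no advanced item has the dot before a non-terminal).

GOTO = { [F → n . n Y] }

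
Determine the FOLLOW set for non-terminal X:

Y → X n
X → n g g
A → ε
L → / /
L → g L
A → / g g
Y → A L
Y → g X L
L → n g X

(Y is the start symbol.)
In Y → X n: X is followed by n, add FIRST(n) \ {ε} = { 'n' }
In Y → g X L: X is followed by L, add FIRST(L) \ {ε} = { '/', 'g', 'n' }
In L → n g X: X is at the end, add FOLLOW(L)

The FOLLOW sets referred to above (computed the same way, to a fixed point):
  FOLLOW(L) = { $ }

Taking the union: FOLLOW(X) = { $, '/', 'g', 'n' }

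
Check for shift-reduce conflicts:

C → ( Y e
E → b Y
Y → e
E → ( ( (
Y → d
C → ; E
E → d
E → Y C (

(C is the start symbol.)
No shift-reduce conflicts

A shift-reduce conflict occurs when an LR(0) state has both:
  - a complete (reduce) item [A → α .] (dot at the end), and
  - a shift item [B → β . c γ] (dot before a terminal).

Augment with C' → C and build the canonical LR(0) collection (I0 = CLOSURE({[C' → . C]}), then GOTO on every symbol after a dot until no new states appear). It has 18 states:
  I0: { [C → . ( Y e], [C → . ; E], [C' → . C] }  — shift
  I1: { [C → ( . Y e], [Y → . d], [Y → . e] }  — shift
  I2: { [C → ; . E], [E → . ( ( (], [E → . Y C (], [E → . b Y], [E → . d], [Y → . d], [Y → . e] }  — shift
  I3: { [C' → C .] }  — accept
  I4: { [E → ( . ( (] }  — shift
  I5: { [C → ; E .] }  — reduce
  I6: { [C → . ( Y e], [C → . ; E], [E → Y . C (] }  — shift
  I7: { [E → b . Y], [Y → . d], [Y → . e] }  — shift
  I8: { [E → d .], [Y → d .] }  — 2 reduces
  I9: { [Y → e .] }  — reduce
  I10: { [E → b Y .] }  — reduce
  I11: { [Y → d .] }  — reduce
  I12: { [E → Y C . (] }  — shift
  I13: { [E → Y C ( .] }  — reduce
  I14: { [E → ( ( . (] }  — shift
  I15: { [E → ( ( ( .] }  — reduce
  I16: { [C → ( Y . e] }  — shift
  I17: { [C → ( Y e .] }  — reduce

No state contains both a complete item and a shift item.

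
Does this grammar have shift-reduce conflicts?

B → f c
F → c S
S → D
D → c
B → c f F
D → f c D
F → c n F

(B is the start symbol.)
No shift-reduce conflicts

A shift-reduce conflict occurs when an LR(0) state has both:
  - a complete (reduce) item [A → α .] (dot at the end), and
  - a shift item [B → β . c γ] (dot before a terminal).

Augment with B' → B and build the canonical LR(0) collection (I0 = CLOSURE({[B' → . B]}), then GOTO on every symbol after a dot until no new states appear). It has 16 states:
  I0: { [B → . c f F], [B → . f c], [B' → . B] }  — shift
  I1: { [B' → B .] }  — accept
  I2: { [B → c . f F] }  — shift
  I3: { [B → f . c] }  — shift
  I4: { [B → f c .] }  — reduce
  I5: { [B → c f . F], [F → . c S], [F → . c n F] }  — shift
  I6: { [B → c f F .] }  — reduce
  I7: { [D → . c], [D → . f c D], [F → c . S], [F → c . n F], [S → . D] }  — shift
  I8: { [S → D .] }  — reduce
  I9: { [F → c S .] }  — reduce
  I10: { [D → c .] }  — reduce
  I11: { [D → f . c D] }  — shift
  I12: { [F → . c S], [F → . c n F], [F → c n . F] }  — shift
  I13: { [F → c n F .] }  — reduce
  I14: { [D → . c], [D → . f c D], [D → f c . D] }  — shift
  I15: { [D → f c D .] }  — reduce

No state contains both a complete item and a shift item.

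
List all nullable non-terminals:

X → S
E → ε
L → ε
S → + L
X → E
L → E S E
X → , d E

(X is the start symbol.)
ε-productions: E → ε, L → ε
So E, L are immediately nullable.
X → E: every symbol on the right is nullable, so X is nullable too.
No further non-terminal can be added: every production for the remaining non-terminals contains a terminal or a non-nullable non-terminal.
Nullable = { 'E', 'L', 'X' }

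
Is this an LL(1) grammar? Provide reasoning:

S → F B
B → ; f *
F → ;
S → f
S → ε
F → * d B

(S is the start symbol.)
Relevant sets:
  FIRST(F) = { '*', ';' }
  FOLLOW(S) = { $ }

For S:
  PREDICT(S → F B) = { '*', ';' }
  PREDICT(S → f) = { 'f' }
  PREDICT(S → ε) = { $ }
For F:
  PREDICT(F → ';') = { ';' }
  PREDICT(F → '*' d B) = { '*' }
B has a single production, so nothing to check there.

All predict sets are disjoint. The grammar IS LL(1).

Answer: Yes, the grammar is LL(1).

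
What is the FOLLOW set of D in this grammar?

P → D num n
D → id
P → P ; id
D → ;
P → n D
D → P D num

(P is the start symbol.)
To compute FOLLOW(D), find every occurrence of D on a right-hand side N → α D β: add FIRST(β) \ {ε}, and if β is empty or nullable also add FOLLOW(N). Iterate to a fixed point.

In P → D num n: D is followed by num n, add FIRST(num n) \ {ε} = { 'num' }
In P → n D: D is at the end, add FOLLOW(P)
In D → P D num: D is followed by num, add FIRST(num) \ {ε} = { 'num' }

The FOLLOW sets referred to above (computed the same way, to a fixed point):
  FOLLOW(P) = { $, ';', 'id', 'n' }

Taking the union: FOLLOW(D) = { $, ';', 'id', 'n', 'num' }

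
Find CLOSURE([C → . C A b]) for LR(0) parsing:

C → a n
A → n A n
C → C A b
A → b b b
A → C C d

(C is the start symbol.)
To compute CLOSURE, for each item [A → α.Bβ] where B is a non-terminal, add [B → .γ] for all productions B → γ; repeat for the newly added items until nothing changes.

Start with: [C → . C A b]
  [C → . C A b] has the dot before C: add [C → . a n]
No further items can be added.

CLOSURE = { [C → . C A b], [C → . a n] }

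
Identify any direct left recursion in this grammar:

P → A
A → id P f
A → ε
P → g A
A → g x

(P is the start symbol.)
No direct left recursion

P → A: starts with A
A → id P f: starts with id
A → ε: starts with ε
P → g A: starts with g
A → g x: starts with g

No direct left recursion found.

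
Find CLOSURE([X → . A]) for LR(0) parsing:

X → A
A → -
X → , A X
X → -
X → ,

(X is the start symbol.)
To compute CLOSURE, for each item [A → α.Bβ] where B is a non-terminal, add [B → .γ] for all productions B → γ; repeat for the newly added items until nothing changes.

Start with: [X → . A]
  [X → . A] has the dot before A: add [A → . -]
No further items can be added.

CLOSURE = { [A → . -], [X → . A] }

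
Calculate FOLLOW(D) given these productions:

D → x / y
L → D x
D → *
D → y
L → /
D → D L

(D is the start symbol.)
To compute FOLLOW(D), find every occurrence of D on a right-hand side N → α D β: add FIRST(β) \ {ε}, and if β is empty or nullable also add FOLLOW(N). Iterate to a fixed point.

D is the start symbol, so $ ∈ FOLLOW(D).
In L → D x: D is followed by x, add FIRST(x) \ {ε} = { 'x' }
In D → D L: D is followed by L, add FIRST(L) \ {ε} = { '*', '/', 'x', 'y' }

Taking the union: FOLLOW(D) = { $, '*', '/', 'x', 'y' }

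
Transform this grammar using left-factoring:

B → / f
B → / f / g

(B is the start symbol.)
Left-factoring transforms A → αβ₁ | αβ₂ into A → αA' and A' → β₁ | β₂
(α is the longest common prefix among the alternatives). Repeat until
no nonterminal has two alternatives with a common prefix.

Round 1: B has alternatives sharing prefix '/ f'. Introduce B': B → / f B'
  Add: B' → ε
  Add: B' → / g

No remaining common prefixes — done.

Resulting grammar:
B → / f B'
B' → ε
B' → / g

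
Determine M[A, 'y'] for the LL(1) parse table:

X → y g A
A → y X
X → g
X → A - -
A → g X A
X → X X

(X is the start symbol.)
A → y X

To find M[A, 'y'], we find productions for A where 'y' is in the predict set (PREDICT(N → α) = (FIRST(α) \ {ε}) ∪ (FOLLOW(N) if α ⇒* ε)).

A → y X: PREDICT = { 'y' }
  'y' is in predict set, so this production goes in M[A, 'y']
A → g X A: PREDICT = { 'g' }

M[A, 'y'] = A → y X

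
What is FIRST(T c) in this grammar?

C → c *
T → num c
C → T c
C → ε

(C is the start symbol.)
FIRST sets of the non-terminals involved (from the grammar, by fixed-point iteration):
  FIRST(T) = { 'num' }

To compute FIRST(T c), process the symbols left to right:
Symbol T is a non-terminal. Add FIRST(T) \ {ε} = { 'num' }
T is not nullable (ε ∉ FIRST(T)), so stop here.
FIRST(T c) = { 'num' }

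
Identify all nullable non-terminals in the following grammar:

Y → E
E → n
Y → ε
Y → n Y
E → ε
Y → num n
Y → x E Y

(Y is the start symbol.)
{ 'E', 'Y' }

ε-productions: Y → ε, E → ε
So Y, E are immediately nullable.
Every non-terminal is now nullable.
Nullable = { 'E', 'Y' }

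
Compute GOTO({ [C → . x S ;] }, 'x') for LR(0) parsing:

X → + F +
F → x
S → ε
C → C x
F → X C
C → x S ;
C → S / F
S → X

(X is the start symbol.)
{ [C → x . S ;], [S → . X], [S → .], [X → . + F +] }

GOTO(I, 'x') = CLOSURE({ [A → αX.β] : [A → α.Xβ] ∈ I, X = 'x' })

Items with dot before 'x', with the dot advanced:
  [C → . x S ;] → [C → x . S ;]
Closure of the advanced items:
  [C → x . S ;] has the dot before S: add [S → .], [S → . X]
  [S → . X] has the dot before X: add [X → . + F +]

GOTO = { [C → x . S ;], [S → . X], [S → .], [X → . + F +] }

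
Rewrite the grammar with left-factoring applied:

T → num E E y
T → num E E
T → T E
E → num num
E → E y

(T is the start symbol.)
Left-factoring transforms A → αβ₁ | αβ₂ into A → αA' and A' → β₁ | β₂
(α is the longest common prefix among the alternatives). Repeat until
no nonterminal has two alternatives with a common prefix.

Round 1: T has alternatives sharing prefix 'num E E'. Introduce T': T → num E E T'
  Add: T' → y
  Add: T' → ε

No remaining common prefixes — done.

Resulting grammar:
T → num E E T'
T' → y
T' → ε
T → T E
E → num num
E → E y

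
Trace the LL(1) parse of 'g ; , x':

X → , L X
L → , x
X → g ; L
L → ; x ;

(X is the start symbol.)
LL(1) parsing maintains a stack (initially the start symbol over $) and the input. At each step: if the stack top is a terminal, match it against the current input token; if it is a non-terminal N, replace it with the RHS of M[N, lookahead] (the unique production whose predict set contains the lookahead).

Stack is shown with the top on the left.

Stack    Input      Action
--------------------------
X $      g ; , x $  output X → g ; L
g ; L $  g ; , x $  match 'g'
; L $    ; , x $    match ';'
L $      , x $      output L → , x
, x $    , x $      match ','
x $      x $        match 'x'
$        $          accept

The string is accepted.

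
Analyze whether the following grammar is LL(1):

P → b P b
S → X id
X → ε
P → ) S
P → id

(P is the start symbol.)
For P:
  PREDICT(P → b P b) = { 'b' }
  PREDICT(P → ')' S) = { ')' }
  PREDICT(P → id) = { 'id' }
S, X have a single production, so nothing to check there.

All predict sets are disjoint. The grammar IS LL(1).

Answer: Yes, the grammar is LL(1).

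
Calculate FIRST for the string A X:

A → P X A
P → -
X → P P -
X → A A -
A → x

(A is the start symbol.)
FIRST sets of the non-terminals involved (from the grammar, by fixed-point iteration):
  FIRST(A) = { '-', 'x' }

To compute FIRST(A X), process the symbols left to right:
Symbol A is a non-terminal. Add FIRST(A) \ {ε} = { '-', 'x' }
A is not nullable (ε ∉ FIRST(A)), so stop here.
FIRST(A X) = { '-', 'x' }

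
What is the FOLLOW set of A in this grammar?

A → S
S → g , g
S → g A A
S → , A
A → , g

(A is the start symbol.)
{ $, ',', 'g' }

To compute FOLLOW(A), find every occurrence of A on a right-hand side N → α A β: add FIRST(β) \ {ε}, and if β is empty or nullable also add FOLLOW(N). Iterate to a fixed point.

A is the start symbol, so $ ∈ FOLLOW(A).
In S → g A A: A is followed by A, add FIRST(A) \ {ε} = { ',', 'g' }
In S → g A A: A is at the end, add FOLLOW(S)
In S → , A: A is at the end, add FOLLOW(S)

The FOLLOW sets referred to above (computed the same way, to a fixed point):
  FOLLOW(S) = { $, ',', 'g' }

Taking the union: FOLLOW(A) = { $, ',', 'g' }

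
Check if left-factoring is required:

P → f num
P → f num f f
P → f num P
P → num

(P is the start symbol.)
Yes, P has productions with common prefix 'f num'

Left-factoring is needed when two productions for the same non-terminal
share a common prefix on the right-hand side.

Productions for P:
  P → f num
  P → f num f f
  P → f num P
  P → num

Found common prefix 'f num' in productions for P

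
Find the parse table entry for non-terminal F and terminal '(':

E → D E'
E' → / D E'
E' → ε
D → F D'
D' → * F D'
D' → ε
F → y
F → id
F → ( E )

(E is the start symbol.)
To find M[F, '('], we find productions for F where '(' is in the predict set (PREDICT(N → α) = (FIRST(α) \ {ε}) ∪ (FOLLOW(N) if α ⇒* ε)).

F → y: PREDICT = { 'y' }
F → id: PREDICT = { 'id' }
F → ( E ): PREDICT = { '(' }
  '(' is in predict set, so this production goes in M[F, '(']

M[F, '('] = F → ( E )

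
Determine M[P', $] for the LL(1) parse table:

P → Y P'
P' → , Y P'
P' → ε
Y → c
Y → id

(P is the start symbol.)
To find M[P', $], we find productions for P' where $ is in the predict set (PREDICT(N → α) = (FIRST(α) \ {ε}) ∪ (FOLLOW(N) if α ⇒* ε)).

Relevant sets:
  FOLLOW(P') = { $ }

P' → , Y P': PREDICT = { ',' }
P' → ε: PREDICT = { $ }
  $ is in predict set, so this production goes in M[P', $]

M[P', $] = P' → ε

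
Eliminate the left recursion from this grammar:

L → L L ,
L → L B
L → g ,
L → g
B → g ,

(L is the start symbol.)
L is directly left-recursive. The standard transformation for
  A → A α₁ | ... | A α_m | β₁ | ... | β_n
is
  A  → β₁ A' | ... | β_n A'
  A' → α₁ A' | ... | α_m A' | ε

L → g , becomes L → g , L'
L → g becomes L → g L'
L → L L , becomes L' → L , L'
L → L B becomes L' → B L'
Add L' → ε

Productions for other non-terminals are unchanged:
  B → g ,

Resulting grammar:
L → g , L'
L → g L'
L' → L , L'
L' → B L'
L' → ε
B → g ,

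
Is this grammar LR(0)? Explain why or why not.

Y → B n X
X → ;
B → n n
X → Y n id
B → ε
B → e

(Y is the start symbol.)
No. Shift-reduce conflict between [B → .] and [B → . e]

A grammar is LR(0) if no state in the canonical LR(0) collection has:
  - both a shift item (dot before a terminal) and a complete item (shift-reduce conflict), or
  - two or more complete items (reduce-reduce conflict; the accept item [Y' → Y .] counts as a complete item here).

Augment with Y' → Y and build the canonical LR(0) collection (I0 = CLOSURE({[Y' → . Y]}), then GOTO on every symbol after a dot until no new states appear). It has 12 states:
  I0: { [B → . e], [B → . n n], [B → .], [Y → . B n X], [Y' → . Y] }  — shift, reduce
  I1: { [Y → B . n X] }  — shift
  I2: { [Y' → Y .] }  — accept
  I3: { [B → e .] }  — reduce
  I4: { [B → n . n] }  — shift
  I5: { [B → n n .] }  — reduce
  I6: { [B → . e], [B → . n n], [B → .], [X → . ;], [X → . Y n id], [Y → . B n X], [Y → B n . X] }  — shift, reduce
  I7: { [X → ; .] }  — reduce
  I8: { [Y → B n X .] }  — reduce
  I9: { [X → Y . n id] }  — shift
  I10: { [X → Y n . id] }  — shift
  I11: { [X → Y n id .] }  — reduce

Conflict in state I0:
  Shift-reduce conflict between [B → .] and [B → . e]
So the grammar is NOT LR(0).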